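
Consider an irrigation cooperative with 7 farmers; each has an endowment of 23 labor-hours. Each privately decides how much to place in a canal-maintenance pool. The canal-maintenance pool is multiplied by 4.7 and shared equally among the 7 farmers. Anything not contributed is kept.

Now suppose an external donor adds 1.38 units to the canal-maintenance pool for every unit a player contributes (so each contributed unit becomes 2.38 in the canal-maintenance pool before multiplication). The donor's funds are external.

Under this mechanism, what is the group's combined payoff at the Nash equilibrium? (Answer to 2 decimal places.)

The effective private return per unit is now 4.7 × 2.38 / 7 = 1.5980 > 1, so every player's dominant strategy flips to full contribution.
At the Nash equilibrium everyone contributes 23. Group total payoff = 4.7 × 2.38 × 161 = 1800.95.

1800.95 labor-hours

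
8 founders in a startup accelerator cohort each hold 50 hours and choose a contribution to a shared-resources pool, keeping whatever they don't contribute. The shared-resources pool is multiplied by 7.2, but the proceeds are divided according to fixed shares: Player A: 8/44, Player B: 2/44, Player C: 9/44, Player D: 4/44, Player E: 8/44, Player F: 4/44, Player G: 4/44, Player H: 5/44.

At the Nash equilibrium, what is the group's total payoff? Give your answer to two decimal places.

A player with share s gets back 7.2·s per unit contributed, so full contribution is dominant for anyone with s > 1/7.2 = 0.1389 and zero contribution is dominant for anyone below.
The shares above 0.1389 belong to Player A, Player C and Player E, contributing 50 each; the remaining 5 contribute 0. Total contributed: 150.
The shared-resources pool pays out 7.2 × 150 = 1080.00 in total (split across the unequal shares, but the aggregate is all that matters for the group sum).
The 5 free-riders keep 50 each, adding 250. Group total = 250 + 1080.00 = 1330.00.

1330.00 hours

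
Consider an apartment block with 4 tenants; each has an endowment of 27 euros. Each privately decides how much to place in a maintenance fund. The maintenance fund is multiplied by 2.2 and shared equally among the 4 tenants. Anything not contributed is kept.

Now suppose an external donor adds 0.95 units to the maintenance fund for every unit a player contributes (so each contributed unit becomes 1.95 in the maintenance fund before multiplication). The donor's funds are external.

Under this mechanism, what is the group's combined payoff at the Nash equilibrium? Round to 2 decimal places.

The effective private return per unit is now 2.2 × 1.95 / 4 = 1.0725 > 1, so every player's dominant strategy flips to full contribution.
At the Nash equilibrium everyone contributes 27. Group total payoff = 2.2 × 1.95 × 108 = 463.32.

463.32 euros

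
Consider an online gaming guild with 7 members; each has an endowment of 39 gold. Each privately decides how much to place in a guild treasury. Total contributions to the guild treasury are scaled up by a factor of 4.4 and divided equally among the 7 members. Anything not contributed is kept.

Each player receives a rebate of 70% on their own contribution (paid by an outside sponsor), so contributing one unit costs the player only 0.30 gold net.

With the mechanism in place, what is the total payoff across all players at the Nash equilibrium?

Under the mechanism each unit contributed yields (4.4/7) / 0.30 = 2.0952 back to its contributor per unit of net cost, which exceeds 1, making full contribution the dominant choice for everyone.
At the Nash equilibrium everyone contributes 39. Group total payoff = 7 × (39 × 0.70 + 4.4 × 39) = 1392.30.

1392.30 gold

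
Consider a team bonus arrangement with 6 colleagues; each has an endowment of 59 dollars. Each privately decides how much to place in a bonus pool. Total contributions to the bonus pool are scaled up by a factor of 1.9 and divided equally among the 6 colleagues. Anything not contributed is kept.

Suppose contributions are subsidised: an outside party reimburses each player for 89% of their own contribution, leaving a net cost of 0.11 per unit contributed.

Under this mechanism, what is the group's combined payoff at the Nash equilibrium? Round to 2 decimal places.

The effective private return per unit is now (1.9/6) / 0.11 = 2.8788 > 1, so every player's dominant strategy flips to full contribution.
So the Nash equilibrium is full contribution by all 6; the group earns 6 × (59 × 0.89 + 1.9 × 59) = 987.66.

987.66 dollars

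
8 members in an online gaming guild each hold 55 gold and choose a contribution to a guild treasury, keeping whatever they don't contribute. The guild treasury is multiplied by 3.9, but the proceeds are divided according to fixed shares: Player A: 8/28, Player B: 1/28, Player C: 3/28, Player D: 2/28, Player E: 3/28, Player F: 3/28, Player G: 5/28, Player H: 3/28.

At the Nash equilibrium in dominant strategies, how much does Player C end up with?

For player j, contributing a unit is worthwhile iff 3.9 × (j's share) ≥ 1, i.e. iff j's share is at least 0.2564.
Only Player A (8/28) clears that bar, contributing 55; the remaining 7 contribute 0. Total contributed: 55.
Player C keeps 55 and receives 3.9 × 55 × 3/28 = 22.98 from the guild treasury, for a payoff of 77.98.

77.98 gold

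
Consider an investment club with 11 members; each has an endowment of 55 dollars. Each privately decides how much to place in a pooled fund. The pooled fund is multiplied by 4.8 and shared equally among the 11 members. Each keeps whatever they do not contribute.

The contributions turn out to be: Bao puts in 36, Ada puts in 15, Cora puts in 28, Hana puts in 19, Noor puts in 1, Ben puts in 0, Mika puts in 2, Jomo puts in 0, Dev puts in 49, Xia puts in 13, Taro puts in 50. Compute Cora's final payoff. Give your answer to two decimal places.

Total contributed: 36 + 15 + 28 + 19 + 1 + 0 + 2 + 0 + 49 + 13 + 50 = 213.
Each receives 4.8 × 213 / 11 = 92.95 from the pooled fund.
Cora keeps 55 − 28 = 27, so Cora's payoff is 27 + 92.95 = 119.95.

119.95 dollars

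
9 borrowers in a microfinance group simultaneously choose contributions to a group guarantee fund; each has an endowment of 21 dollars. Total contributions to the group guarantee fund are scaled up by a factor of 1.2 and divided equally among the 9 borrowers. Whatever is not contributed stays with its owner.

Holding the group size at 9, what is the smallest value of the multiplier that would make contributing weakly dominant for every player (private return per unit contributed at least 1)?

9

A contributed unit returns (multiplier)/9 to its contributor.
This reaches 1 exactly when the multiplier is 9.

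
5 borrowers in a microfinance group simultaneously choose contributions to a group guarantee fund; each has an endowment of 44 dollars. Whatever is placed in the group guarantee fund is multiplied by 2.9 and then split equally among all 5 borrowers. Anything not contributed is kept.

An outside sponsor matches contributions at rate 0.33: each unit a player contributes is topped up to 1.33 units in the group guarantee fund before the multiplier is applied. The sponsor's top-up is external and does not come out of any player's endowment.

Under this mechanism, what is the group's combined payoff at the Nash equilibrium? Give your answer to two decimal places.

With the mechanism, a contributed unit returns 2.9 × 1.33 / 5 = 0.7714 per unit of net cost — still below 1 — so contributing 0 remains dominant for every player.
At the Nash equilibrium no one contributes; group total payoff = 5 × 44 = 220.

220.00 dollars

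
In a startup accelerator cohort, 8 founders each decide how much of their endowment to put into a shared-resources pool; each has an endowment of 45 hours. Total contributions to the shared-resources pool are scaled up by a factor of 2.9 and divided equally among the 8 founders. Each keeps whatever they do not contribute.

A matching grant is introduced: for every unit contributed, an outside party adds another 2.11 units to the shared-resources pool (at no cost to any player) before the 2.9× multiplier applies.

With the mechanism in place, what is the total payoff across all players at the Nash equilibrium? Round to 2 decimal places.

3246.84 hours

The effective private return per unit is now 2.9 × 3.11 / 8 = 1.1274 > 1, so every player's dominant strategy flips to full contribution.
So the Nash equilibrium is full contribution by all 8; the group earns 2.9 × 3.11 × 360 = 3246.84.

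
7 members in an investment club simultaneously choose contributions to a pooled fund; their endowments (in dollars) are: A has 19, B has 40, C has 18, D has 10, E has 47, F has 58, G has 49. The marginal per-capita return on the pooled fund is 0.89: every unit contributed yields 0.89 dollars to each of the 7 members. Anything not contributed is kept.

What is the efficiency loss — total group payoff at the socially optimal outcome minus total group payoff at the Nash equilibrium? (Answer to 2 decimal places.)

The private return per contributed unit is 0.89 < 1 for everyone, so the Nash equilibrium is zero contribution and the group total is Σ E_j = 19 + 40 + 18 + 10 + 47 + 58 + 49 = 241.
Each contributed unit returns 6.230 to the group, so the social optimum is full contribution by everyone: group total = 6.230 × 241 = 1501.43.
Efficiency loss = (6.230 − 1) × 241 = 1260.43.

1260.43 dollars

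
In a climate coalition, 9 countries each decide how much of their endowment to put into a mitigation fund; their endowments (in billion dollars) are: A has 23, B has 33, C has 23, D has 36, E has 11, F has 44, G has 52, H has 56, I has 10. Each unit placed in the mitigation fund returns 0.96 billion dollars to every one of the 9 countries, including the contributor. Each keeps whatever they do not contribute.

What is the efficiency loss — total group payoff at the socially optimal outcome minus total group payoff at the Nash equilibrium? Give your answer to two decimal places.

The private return per contributed unit is 0.96 < 1 for everyone, so the Nash equilibrium is zero contribution and the group total is Σ E_j = 23 + 33 + 23 + 36 + 11 + 44 + 52 + 56 + 10 = 288.
Each contributed unit returns 8.640 to the group, so the social optimum is full contribution by everyone: group total = 8.640 × 288 = 2488.32.
Efficiency loss = (8.640 − 1) × 288 = 2200.32.

2200.32 billion dollars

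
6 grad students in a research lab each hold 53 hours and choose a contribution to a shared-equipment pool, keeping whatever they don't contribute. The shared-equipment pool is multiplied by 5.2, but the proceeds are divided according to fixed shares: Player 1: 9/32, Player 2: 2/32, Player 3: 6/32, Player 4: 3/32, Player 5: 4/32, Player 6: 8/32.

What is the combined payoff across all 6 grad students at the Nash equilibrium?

763.20 hours

Each unit j contributes comes back to j as 5.2 × (j's share), so j prefers to contribute only if that share exceeds 1/5.2 = 0.1923; otherwise keeping the unit dominates.
Player 1 and Player 6 clear that bar, contributing 53 each; the remaining 4 contribute 0. Total contributed: 106.
The shared-equipment pool pays out 5.2 × 106 = 551.20 in total (split across the unequal shares, but the aggregate is all that matters for the group sum).
The 4 free-riders keep 53 each, adding 212. Group total = 212 + 551.20 = 763.20.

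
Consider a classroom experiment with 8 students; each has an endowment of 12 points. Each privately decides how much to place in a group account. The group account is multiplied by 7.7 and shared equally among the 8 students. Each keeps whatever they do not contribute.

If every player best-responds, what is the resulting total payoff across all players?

Each contributed unit returns 7.7/8 = 0.9625 to its contributor — below 1 — so contributing 0 is dominant for every player. At the Nash equilibrium everyone keeps their 12, and the group total is 8 × 12 = 96.

96.00 points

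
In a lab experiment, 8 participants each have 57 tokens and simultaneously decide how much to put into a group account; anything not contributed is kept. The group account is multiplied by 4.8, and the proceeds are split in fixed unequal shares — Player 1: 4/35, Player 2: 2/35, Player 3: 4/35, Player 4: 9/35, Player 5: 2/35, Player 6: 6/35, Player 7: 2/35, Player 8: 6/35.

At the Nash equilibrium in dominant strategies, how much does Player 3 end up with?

Each unit j contributes comes back to j as 4.8 × (j's share), so j prefers to contribute only if that share exceeds 1/4.8 = 0.2083; otherwise keeping the unit dominates.
Only Player 4 (9/35) clears that bar, contributing 57; the remaining 7 contribute 0. Total contributed: 57.
Player 3 keeps 57 and receives 4.8 × 57 × 4/35 = 31.27 from the group account, for a payoff of 88.27.

88.27 tokens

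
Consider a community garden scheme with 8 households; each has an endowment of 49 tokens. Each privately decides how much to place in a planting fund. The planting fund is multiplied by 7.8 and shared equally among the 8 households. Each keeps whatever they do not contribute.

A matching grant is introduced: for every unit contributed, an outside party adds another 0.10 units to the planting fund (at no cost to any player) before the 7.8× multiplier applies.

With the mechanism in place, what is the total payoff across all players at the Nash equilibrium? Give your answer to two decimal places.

3363.36 tokens

With the mechanism, a contributed unit returns 7.8 × 1.10 / 8 = 1.0725 per unit of net cost to the contributor — now above 1 — so contributing fully is weakly dominant for every player.
So the Nash equilibrium is full contribution by all 8; the group earns 7.8 × 1.10 × 392 = 3363.36.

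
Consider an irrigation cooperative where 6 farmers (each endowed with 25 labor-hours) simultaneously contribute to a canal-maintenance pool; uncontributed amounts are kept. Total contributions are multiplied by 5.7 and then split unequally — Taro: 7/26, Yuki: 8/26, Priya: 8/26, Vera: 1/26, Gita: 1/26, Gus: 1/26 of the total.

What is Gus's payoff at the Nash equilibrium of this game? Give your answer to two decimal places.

41.44 labor-hours

For player j, contributing a unit is worthwhile iff 5.7 × (j's share) ≥ 1, i.e. iff j's share is at least 0.1754.
Taro, Yuki and Priya clear that bar, contributing 25 each; the remaining 3 contribute 0. Total contributed: 75.
Gus keeps 25 and receives 5.7 × 75 × 1/26 = 16.44 from the canal-maintenance pool, for a payoff of 41.44.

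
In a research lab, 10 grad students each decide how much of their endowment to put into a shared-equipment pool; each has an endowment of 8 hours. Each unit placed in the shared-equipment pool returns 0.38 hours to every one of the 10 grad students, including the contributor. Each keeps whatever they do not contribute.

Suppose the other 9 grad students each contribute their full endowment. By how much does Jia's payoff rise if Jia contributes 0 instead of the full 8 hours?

4.96 hours

Switching from a contribution of 8 to 0 lets Jia keep an extra 8 hours, but lowers the shared-equipment pool by 8, which costs Jia their own share of that drop: 0.38 × 8 = 3.04.
Net gain = 8 − 3.04 = 4.96. The private return per contributed unit (0.38) is below 1, so free-riding is indeed the best response regardless of what the others do.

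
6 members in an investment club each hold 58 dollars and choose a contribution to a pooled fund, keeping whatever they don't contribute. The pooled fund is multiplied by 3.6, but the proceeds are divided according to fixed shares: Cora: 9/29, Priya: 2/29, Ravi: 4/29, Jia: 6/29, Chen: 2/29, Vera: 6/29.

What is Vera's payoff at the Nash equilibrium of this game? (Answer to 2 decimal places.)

For player j, contributing a unit is worthwhile iff 3.6 × (j's share) ≥ 1, i.e. iff j's share is at least 0.2778.
The only share above 0.2778 is Cora's 9/29, contributing 58; the remaining 5 contribute 0. Total contributed: 58.
Vera keeps 58 and receives 3.6 × 58 × 6/29 = 43.20 from the pooled fund, for a payoff of 101.20.

101.20 dollars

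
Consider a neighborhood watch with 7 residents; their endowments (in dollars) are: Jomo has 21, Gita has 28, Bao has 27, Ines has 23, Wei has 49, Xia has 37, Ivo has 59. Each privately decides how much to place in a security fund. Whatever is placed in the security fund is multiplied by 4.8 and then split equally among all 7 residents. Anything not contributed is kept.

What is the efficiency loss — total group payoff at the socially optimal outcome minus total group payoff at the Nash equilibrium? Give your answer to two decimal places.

927.20 dollars

The private return per contributed unit is 4.8/7 = 0.6857 < 1 for every player regardless of endowment, so the Nash equilibrium is zero contribution and the group total is Σ E_j = 21 + 28 + 27 + 23 + 49 + 37 + 59 = 244.
Each contributed unit returns 4.800 to the group, so the social optimum is full contribution by everyone: group total = 4.800 × 244 = 1171.20.
Efficiency loss = (4.800 − 1) × 244 = 927.20.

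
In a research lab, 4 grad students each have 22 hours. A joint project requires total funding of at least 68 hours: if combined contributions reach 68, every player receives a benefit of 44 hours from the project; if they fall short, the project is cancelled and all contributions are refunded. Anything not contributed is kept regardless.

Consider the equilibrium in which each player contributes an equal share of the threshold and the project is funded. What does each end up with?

49 hours

Equal share of the threshold: 68/4 = 17.
At this profile no one gains by cutting their contribution: any cut drops the total below 68, the project is cancelled, contributions are refunded, and the deviator ends with 22, which is less than 22 − 17 + 44 = 49. Contributing more than 17 just wastes the excess. So contributing exactly 17 is a best response.
Each player's payoff: 22 − 17 + 44 = 49.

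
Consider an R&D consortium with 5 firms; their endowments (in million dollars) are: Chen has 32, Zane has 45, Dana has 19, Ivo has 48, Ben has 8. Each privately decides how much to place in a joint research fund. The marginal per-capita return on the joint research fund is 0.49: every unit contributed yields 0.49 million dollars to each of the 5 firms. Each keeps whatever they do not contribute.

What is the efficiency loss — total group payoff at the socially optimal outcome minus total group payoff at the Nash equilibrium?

The private return per contributed unit is 0.49 < 1 for everyone, so the Nash equilibrium is zero contribution and the group total is Σ E_j = 32 + 45 + 19 + 48 + 8 = 152.
Each contributed unit returns 2.450 to the group, so the social optimum is full contribution by everyone: group total = 2.450 × 152 = 372.40.
Efficiency loss = (2.450 − 1) × 152 = 220.40.

220.40 million dollars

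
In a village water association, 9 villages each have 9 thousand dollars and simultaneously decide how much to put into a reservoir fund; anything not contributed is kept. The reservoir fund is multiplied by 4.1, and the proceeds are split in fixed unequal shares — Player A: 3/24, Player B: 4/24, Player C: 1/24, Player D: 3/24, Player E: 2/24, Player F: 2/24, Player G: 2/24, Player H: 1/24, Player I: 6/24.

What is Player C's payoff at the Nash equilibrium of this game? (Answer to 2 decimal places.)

10.54 thousand dollars

A player with share s gets back 4.1·s per unit contributed, so full contribution is dominant for anyone with s > 1/4.1 = 0.2439 and zero contribution is dominant for anyone below.
Player I alone (share 6/24) is above the threshold, contributing 9; the remaining 8 contribute 0. Total contributed: 9.
Player C keeps 9 and receives 4.1 × 9 × 1/24 = 1.54 from the reservoir fund, for a payoff of 10.54.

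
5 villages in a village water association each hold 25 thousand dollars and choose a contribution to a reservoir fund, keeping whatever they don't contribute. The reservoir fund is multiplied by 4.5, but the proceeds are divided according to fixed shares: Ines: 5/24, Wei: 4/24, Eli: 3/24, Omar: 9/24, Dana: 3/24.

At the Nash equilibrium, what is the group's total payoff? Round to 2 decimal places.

Player j's private return per contributed unit is 4.5 × (j's share). Contributing is weakly dominant for j when that share is at least 1/4.5 = 0.2222, and contributing 0 is dominant otherwise.
Only Omar (9/24) clears that bar, contributing 25; the remaining 4 contribute 0. Total contributed: 25.
The reservoir fund pays out 4.5 × 25 = 112.50 in total (split across the unequal shares, but the aggregate is all that matters for the group sum).
The 4 free-riders keep 25 each, adding 100. Group total = 100 + 112.50 = 212.50.

212.50 thousand dollars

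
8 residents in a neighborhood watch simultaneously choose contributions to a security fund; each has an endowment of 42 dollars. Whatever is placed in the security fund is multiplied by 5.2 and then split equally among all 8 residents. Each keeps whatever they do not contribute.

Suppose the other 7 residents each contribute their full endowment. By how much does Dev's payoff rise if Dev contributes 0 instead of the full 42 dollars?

14.70 dollars

Switching from a contribution of 42 to 0 lets Dev keep an extra 42 dollars, but lowers the security fund by 42, which costs Dev their own share of that drop: 5.2/8 × 42 = 27.30.
Net gain = 42 − 27.30 = 14.70. The private return per contributed unit (0.6500) is below 1, so free-riding is indeed the best response regardless of what the others do.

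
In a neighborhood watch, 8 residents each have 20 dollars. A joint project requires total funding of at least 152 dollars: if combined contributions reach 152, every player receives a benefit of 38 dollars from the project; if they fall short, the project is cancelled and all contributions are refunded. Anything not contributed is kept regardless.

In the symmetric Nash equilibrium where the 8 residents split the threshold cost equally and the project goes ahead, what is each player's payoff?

39 dollars

Equal share of the threshold: 152/8 = 19.
At this profile no one gains by cutting their contribution: any cut drops the total below 152, the project is cancelled, contributions are refunded, and the deviator ends with 20, which is less than 20 − 19 + 38 = 39. Contributing more than 19 just wastes the excess. So contributing exactly 19 is a best response.
Each player's payoff: 20 − 19 + 38 = 39.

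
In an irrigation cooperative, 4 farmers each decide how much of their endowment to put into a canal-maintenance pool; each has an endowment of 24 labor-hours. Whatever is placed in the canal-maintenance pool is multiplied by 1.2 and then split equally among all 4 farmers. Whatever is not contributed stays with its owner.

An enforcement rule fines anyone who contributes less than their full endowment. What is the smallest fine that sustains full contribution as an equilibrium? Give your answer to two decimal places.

16.80 labor-hours

Given the others contribute fully, the best deviation is to contribute 0 (any partial contribution still incurs the fine and gives up units whose private return 0.3000 is below 1).
Deviating from 24 to 0 saves 24 labor-hours but forfeits the deviator's share of the drop in the canal-maintenance pool: 1.2/4 × 24 = 7.20.
So the deviation gain is 24 − 7.20 = 16.80, and the fine must be at least 16.80 labor-hours to wipe it out.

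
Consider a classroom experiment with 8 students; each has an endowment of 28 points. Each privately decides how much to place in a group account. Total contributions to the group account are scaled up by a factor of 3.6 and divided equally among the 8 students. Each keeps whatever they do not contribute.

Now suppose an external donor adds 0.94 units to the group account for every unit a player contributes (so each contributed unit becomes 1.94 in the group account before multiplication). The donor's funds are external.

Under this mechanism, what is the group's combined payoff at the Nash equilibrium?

224.00 points

With the mechanism, a contributed unit returns 3.6 × 1.94 / 8 = 0.8730 per unit of net cost — still below 1 — so contributing 0 remains dominant for every player.
Everyone keeps their endowment and the group total is 8 × 28 = 224.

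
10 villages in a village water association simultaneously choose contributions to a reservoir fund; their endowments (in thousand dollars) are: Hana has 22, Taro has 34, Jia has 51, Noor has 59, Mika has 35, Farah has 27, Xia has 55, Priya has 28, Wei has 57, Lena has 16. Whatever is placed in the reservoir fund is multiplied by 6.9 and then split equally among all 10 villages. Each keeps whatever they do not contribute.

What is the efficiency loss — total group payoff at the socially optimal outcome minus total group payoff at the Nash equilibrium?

2265.60 thousand dollars

The private return per contributed unit is 6.9/10 = 0.6900 < 1 for every player regardless of endowment, so the Nash equilibrium is zero contribution and the group total is Σ E_j = 22 + 34 + 51 + 59 + 35 + 27 + 55 + 28 + 57 + 16 = 384.
Each contributed unit returns 6.900 to the group, so the social optimum is full contribution by everyone: group total = 6.900 × 384 = 2649.60.
Efficiency loss = (6.900 − 1) × 384 = 2265.60.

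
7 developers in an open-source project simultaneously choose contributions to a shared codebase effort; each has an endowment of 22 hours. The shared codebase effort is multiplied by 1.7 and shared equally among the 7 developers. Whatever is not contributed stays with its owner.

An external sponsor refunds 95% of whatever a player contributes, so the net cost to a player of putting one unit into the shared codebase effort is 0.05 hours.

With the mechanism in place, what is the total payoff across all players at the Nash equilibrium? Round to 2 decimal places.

408.10 hours

The effective private return per unit is now (1.7/7) / 0.05 = 4.8571 > 1, so every player's dominant strategy flips to full contribution.
So the Nash equilibrium is full contribution by all 7; the group earns 7 × (22 × 0.95 + 1.7 × 22) = 408.10.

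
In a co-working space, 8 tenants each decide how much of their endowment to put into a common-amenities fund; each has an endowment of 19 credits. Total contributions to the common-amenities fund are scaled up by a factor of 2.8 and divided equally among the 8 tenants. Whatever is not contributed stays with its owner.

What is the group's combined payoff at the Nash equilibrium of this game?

Each contributed unit returns 2.8/8 = 0.3500 to its contributor — below 1 — so contributing 0 is dominant for every player. At the Nash equilibrium everyone keeps their 19, and the group total is 8 × 19 = 152.

152.00 credits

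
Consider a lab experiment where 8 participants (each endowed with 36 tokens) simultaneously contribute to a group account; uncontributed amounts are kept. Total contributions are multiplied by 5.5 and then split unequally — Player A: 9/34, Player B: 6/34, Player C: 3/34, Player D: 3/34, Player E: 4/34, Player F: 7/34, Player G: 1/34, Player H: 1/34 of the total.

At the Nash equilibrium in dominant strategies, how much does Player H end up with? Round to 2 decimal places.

For player j, contributing a unit is worthwhile iff 5.5 × (j's share) ≥ 1, i.e. iff j's share is at least 0.1818.
The shares above 0.1818 belong to Player A and Player F, contributing 36 each; the remaining 6 contribute 0. Total contributed: 72.
Player H keeps 36 and receives 5.5 × 72 × 1/34 = 11.65 from the group account, for a payoff of 47.65.

47.65 tokens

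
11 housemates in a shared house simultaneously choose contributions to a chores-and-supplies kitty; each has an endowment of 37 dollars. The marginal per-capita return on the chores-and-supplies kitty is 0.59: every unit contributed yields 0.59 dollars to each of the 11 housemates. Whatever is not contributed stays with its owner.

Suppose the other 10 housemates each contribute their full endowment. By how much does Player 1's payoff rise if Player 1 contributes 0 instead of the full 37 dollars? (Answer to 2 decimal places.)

Switching from a contribution of 37 to 0 lets Player 1 keep an extra 37 dollars, but lowers the chores-and-supplies kitty by 37, which costs Player 1 their own share of that drop: 0.59 × 37 = 21.83.
Net gain = 37 − 21.83 = 15.17. The private return per contributed unit (0.59) is below 1, so free-riding is indeed the best response regardless of what the others do.

15.17 dollars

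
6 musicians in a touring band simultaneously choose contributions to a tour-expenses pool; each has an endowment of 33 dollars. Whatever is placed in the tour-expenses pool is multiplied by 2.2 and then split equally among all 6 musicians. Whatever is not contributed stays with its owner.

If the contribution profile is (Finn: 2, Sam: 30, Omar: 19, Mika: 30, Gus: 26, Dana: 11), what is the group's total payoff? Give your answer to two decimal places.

Total contributed: 2 + 30 + 19 + 30 + 26 + 11 = 118; total kept: 6 × 33 − 118 = 80.
The tour-expenses pool pays out 2.2 × 118 = 259.60 in aggregate.
Group total = 80 + 259.60 = 339.60.

339.60 dollars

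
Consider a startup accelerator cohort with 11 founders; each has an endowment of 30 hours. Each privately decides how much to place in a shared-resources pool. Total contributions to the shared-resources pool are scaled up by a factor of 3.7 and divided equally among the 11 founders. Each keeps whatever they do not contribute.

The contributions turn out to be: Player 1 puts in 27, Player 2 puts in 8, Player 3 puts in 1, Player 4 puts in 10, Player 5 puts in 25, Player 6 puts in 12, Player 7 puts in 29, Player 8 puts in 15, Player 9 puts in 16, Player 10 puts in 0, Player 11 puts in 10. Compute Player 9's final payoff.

Total contributed: 27 + 8 + 1 + 10 + 25 + 12 + 29 + 15 + 16 + 0 + 10 = 153.
Each receives 3.7 × 153 / 11 = 51.46 from the shared-resources pool.
Player 9 keeps 30 − 16 = 14, so Player 9's payoff is 14 + 51.46 = 65.46.

65.46 hours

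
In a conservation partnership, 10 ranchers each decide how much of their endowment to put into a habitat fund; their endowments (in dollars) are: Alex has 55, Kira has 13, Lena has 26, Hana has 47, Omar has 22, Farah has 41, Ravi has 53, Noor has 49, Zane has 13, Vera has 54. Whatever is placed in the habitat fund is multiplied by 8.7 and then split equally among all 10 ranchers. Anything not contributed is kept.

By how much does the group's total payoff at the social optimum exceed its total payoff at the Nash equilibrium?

2872.10 dollars

The private return per contributed unit is 8.7/10 = 0.8700 < 1 for every player regardless of endowment, so the Nash equilibrium is zero contribution and the group total is Σ E_j = 55 + 13 + 26 + 47 + 22 + 41 + 53 + 49 + 13 + 54 = 373.
Each contributed unit returns 8.700 to the group, so the social optimum is full contribution by everyone: group total = 8.700 × 373 = 3245.10.
Efficiency loss = (8.700 − 1) × 373 = 2872.10.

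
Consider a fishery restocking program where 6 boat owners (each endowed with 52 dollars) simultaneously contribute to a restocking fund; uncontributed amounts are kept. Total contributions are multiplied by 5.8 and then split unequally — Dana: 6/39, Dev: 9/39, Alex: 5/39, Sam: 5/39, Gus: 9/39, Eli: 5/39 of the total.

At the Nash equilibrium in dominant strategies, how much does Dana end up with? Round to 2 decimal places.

144.80 dollars

Player j's private return per contributed unit is 5.8 × (j's share). Contributing is weakly dominant for j when that share is at least 1/5.8 = 0.1724, and contributing 0 is dominant otherwise.
Dev and Gus are above the threshold, contributing 52 each; the remaining 4 contribute 0. Total contributed: 104.
Dana keeps 52 and receives 5.8 × 104 × 6/39 = 92.80 from the restocking fund, for a payoff of 144.80.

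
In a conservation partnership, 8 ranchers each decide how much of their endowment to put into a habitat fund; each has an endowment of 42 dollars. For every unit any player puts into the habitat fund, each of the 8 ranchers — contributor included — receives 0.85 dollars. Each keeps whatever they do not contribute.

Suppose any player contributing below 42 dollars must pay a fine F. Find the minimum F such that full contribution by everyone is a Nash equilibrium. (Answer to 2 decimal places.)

6.30 dollars

Given the others contribute fully, the best deviation is to contribute 0 (any partial contribution still incurs the fine and gives up units whose private return 0.85 is below 1).
Deviating from 42 to 0 saves 42 dollars but forfeits the deviator's share of the drop in the habitat fund: 0.85 × 42 = 35.70.
So the deviation gain is 42 − 35.70 = 6.30, and the fine must be at least 6.30 dollars to wipe it out.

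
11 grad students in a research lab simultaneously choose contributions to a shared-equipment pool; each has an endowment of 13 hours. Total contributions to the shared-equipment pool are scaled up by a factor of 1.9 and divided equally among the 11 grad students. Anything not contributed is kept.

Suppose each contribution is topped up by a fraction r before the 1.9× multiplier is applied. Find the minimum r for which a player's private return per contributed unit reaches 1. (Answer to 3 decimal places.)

4.789

With matching at rate r, one contributed unit becomes (1 + r) in the shared-equipment pool and returns 1.9 × (1 + r) / 11 to the contributor.
Setting this equal to 1: 1 + r = 11/1.9 = 5.7895.
So the minimum matching rate is r = 5.7895 − 1 = 4.789.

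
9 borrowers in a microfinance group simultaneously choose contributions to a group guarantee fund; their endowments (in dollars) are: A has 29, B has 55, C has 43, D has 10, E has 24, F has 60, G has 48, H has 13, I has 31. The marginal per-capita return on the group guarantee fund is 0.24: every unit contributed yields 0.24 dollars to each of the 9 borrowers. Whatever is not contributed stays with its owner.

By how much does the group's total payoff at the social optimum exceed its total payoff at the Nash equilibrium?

The private return per contributed unit is 0.24 < 1 for everyone, so the Nash equilibrium is zero contribution and the group total is Σ E_j = 29 + 55 + 43 + 10 + 24 + 60 + 48 + 13 + 31 = 313.
Each contributed unit returns 2.160 to the group, so the social optimum is full contribution by everyone: group total = 2.160 × 313 = 676.08.
Efficiency loss = (2.160 − 1) × 313 = 363.08.

363.08 dollars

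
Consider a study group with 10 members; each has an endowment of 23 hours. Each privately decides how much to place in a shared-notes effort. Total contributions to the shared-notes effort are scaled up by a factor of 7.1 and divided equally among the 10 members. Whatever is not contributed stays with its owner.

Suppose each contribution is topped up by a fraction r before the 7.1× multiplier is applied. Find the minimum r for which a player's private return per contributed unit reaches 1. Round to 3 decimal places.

With matching at rate r, one contributed unit becomes (1 + r) in the shared-notes effort and returns 7.1 × (1 + r) / 10 to the contributor.
Setting this equal to 1: 1 + r = 10/7.1 = 1.4085.
So the minimum matching rate is r = 1.4085 − 1 = 0.408.

0.408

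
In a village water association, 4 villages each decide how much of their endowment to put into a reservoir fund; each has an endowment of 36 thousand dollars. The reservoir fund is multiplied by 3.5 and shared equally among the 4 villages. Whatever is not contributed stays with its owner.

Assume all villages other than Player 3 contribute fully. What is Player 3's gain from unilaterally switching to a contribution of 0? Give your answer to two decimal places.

Switching from a contribution of 36 to 0 lets Player 3 keep an extra 36 thousand dollars, but lowers the reservoir fund by 36, which costs Player 3 their own share of that drop: 3.5/4 × 36 = 31.50.
Net gain = 36 − 31.50 = 4.50. The private return per contributed unit (0.8750) is below 1, so free-riding is indeed the best response regardless of what the others do.

4.50 thousand dollars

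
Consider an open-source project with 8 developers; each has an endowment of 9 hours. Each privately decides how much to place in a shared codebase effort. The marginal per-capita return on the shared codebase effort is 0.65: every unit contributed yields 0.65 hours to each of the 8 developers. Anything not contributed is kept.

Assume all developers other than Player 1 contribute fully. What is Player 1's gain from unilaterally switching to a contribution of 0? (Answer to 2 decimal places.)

3.15 hours

Switching from a contribution of 9 to 0 lets Player 1 keep an extra 9 hours, but lowers the shared codebase effort by 9, which costs Player 1 their own share of that drop: 0.65 × 9 = 5.85.
Net gain = 9 − 5.85 = 3.15. The private return per contributed unit (0.65) is below 1, so free-riding is indeed the best response regardless of what the others do.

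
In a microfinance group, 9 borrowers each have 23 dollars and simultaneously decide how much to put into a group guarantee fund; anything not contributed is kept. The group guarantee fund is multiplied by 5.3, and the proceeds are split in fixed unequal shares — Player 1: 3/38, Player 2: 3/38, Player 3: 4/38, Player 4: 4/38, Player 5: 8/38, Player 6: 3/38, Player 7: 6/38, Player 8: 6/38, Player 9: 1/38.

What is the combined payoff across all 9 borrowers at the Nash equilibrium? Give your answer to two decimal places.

Player j's private return per contributed unit is 5.3 × (j's share). Contributing is weakly dominant for j when that share is at least 1/5.3 = 0.1887, and contributing 0 is dominant otherwise.
Player 5 alone (share 8/38) is above the threshold, contributing 23; the remaining 8 contribute 0. Total contributed: 23.
The group guarantee fund pays out 5.3 × 23 = 121.90 in total (split across the unequal shares, but the aggregate is all that matters for the group sum).
The 8 free-riders keep 23 each, adding 184. Group total = 184 + 121.90 = 305.90.

305.90 dollars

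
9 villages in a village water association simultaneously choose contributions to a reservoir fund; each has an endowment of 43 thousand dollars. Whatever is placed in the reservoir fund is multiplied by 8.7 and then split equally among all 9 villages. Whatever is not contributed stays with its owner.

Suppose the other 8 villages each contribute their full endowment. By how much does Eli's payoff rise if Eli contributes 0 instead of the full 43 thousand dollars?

1.43 thousand dollars

Switching from a contribution of 43 to 0 lets Eli keep an extra 43 thousand dollars, but lowers the reservoir fund by 43, which costs Eli their own share of that drop: 8.7/9 × 43 = 41.57.
Net gain = 43 − 41.57 = 1.43. The private return per contributed unit (0.9667) is below 1, so free-riding is indeed the best response regardless of what the others do.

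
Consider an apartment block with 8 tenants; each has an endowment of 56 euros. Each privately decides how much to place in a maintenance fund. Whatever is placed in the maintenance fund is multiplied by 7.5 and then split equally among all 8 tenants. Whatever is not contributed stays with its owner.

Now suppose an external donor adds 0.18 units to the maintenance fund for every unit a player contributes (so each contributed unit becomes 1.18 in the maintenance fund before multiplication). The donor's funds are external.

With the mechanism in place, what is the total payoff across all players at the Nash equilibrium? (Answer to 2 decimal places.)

The effective private return per unit is now 7.5 × 1.18 / 8 = 1.1063 > 1, so every player's dominant strategy flips to full contribution.
So the Nash equilibrium is full contribution by all 8; the group earns 7.5 × 1.18 × 448 = 3964.80.

3964.80 euros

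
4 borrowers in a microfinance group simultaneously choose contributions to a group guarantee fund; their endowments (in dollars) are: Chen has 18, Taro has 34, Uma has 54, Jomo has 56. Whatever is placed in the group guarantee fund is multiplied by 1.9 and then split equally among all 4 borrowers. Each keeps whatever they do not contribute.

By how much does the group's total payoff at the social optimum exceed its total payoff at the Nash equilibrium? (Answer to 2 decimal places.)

The private return per contributed unit is 1.9/4 = 0.4750 < 1 for every player regardless of endowment, so the Nash equilibrium is zero contribution and the group total is Σ E_j = 18 + 34 + 54 + 56 = 162.
Each contributed unit returns 1.900 to the group, so the social optimum is full contribution by everyone: group total = 1.900 × 162 = 307.80.
Efficiency loss = (1.900 − 1) × 162 = 145.80.

145.80 dollars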